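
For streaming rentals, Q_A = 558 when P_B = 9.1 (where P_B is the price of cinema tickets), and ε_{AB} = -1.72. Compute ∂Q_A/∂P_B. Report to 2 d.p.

-105.47

ε = (∂Q_A/∂P_B)·(P_B/Q_A) ⇒ ∂Q_A/∂P_B = ε·Q_A/P_B = -1.72 × 558/9.1 ≈ -105.47.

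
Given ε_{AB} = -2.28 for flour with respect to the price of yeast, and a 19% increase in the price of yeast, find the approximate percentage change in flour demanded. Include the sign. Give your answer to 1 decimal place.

-43.3%

%ΔQ ≈ ε × %ΔP of yeast = -2.28 × (19%) = -43.3%.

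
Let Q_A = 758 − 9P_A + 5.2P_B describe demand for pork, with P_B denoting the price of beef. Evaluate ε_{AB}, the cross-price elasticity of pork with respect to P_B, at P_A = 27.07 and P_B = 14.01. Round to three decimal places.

0.124

At P_A = 27.07 and P_B = 14.01: Q_A = 587.222.
∂Q_A/∂P_B = 5.2.
ε = (∂Q_A/∂P_B)(P_B/Q_A) = 5.2 × (14.01/587.222) ≈ 0.124.
Since ε > 0, pork and beef are substitutes.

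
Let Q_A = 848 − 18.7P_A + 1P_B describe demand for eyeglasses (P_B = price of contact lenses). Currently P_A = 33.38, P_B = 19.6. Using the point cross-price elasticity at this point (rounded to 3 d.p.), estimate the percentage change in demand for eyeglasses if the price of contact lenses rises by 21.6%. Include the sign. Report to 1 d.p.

At P_A = 33.38, P_B = 19.6: Q_A = 243.394.
∂Q_A/∂P_B = 1.
ε = (∂Q_A/∂P_B)(P_B/Q_A) = 1.0000 × 19.6/243.394 ≈ 0.081.
%ΔQ_A ≈ ε × %ΔP_B = 0.081 × (21.6%) = 1.7%.

1.7%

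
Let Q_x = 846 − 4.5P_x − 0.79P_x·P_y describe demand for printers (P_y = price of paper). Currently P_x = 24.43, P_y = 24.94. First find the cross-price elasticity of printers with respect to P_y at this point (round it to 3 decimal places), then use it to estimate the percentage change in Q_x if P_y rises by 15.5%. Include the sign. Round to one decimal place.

-29.3%

At P_x = 24.43, P_y = 24.94: Q_x = 254.730.
∂Q_x/∂P_y = -0.79P_x = -19.2997.
ε = (∂Q_x/∂P_y)(P_y/Q_x) = -19.2997 × 24.94/254.730 ≈ -1.890.
%ΔQ_x ≈ ε × %ΔP_y = -1.890 × (15.5%) = -29.3%.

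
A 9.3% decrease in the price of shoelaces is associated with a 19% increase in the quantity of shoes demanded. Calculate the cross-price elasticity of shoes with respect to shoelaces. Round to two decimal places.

ε = (%ΔQ of shoes) / (%ΔP of shoelaces) = (19%) / (-9.3%) ≈ -2.04.

-2.04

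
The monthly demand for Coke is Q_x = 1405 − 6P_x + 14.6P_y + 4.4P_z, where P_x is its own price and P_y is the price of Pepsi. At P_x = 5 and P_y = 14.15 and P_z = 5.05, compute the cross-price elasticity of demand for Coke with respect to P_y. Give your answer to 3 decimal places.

0.129

At P_x = 5 and P_y = 14.15 and P_z = 5.05: Q_x = 1603.81.
∂Q_x/∂P_y = 14.6.
ε = (∂Q_x/∂P_y)(P_y/Q_x) = 14.6 × (14.15/1603.81) ≈ 0.129.
Since ε > 0, Coke and Pepsi are substitutes.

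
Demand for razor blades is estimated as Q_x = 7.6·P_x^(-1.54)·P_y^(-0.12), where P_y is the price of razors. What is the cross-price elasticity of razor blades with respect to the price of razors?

In a log-linear (constant-elasticity) demand function, the coefficient on the exponent of P_y is the cross-price elasticity.
ε = -0.12. Negative, so razor blades and razors are complements.

-0.12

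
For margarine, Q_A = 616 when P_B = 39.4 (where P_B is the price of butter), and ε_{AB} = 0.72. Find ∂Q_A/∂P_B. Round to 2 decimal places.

11.26

ε = (∂Q_A/∂P_B)·(P_B/Q_A) ⇒ ∂Q_A/∂P_B = ε·Q_A/P_B = 0.72 × 616/39.4 ≈ 11.26.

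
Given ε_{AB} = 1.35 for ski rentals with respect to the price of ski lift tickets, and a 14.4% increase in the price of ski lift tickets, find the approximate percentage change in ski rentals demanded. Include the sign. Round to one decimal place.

%ΔQ ≈ ε × %ΔP of ski lift tickets = 1.35 × (14.4%) = 19.4%.
Demand for ski rentals rises by about 19.4%.

19.4%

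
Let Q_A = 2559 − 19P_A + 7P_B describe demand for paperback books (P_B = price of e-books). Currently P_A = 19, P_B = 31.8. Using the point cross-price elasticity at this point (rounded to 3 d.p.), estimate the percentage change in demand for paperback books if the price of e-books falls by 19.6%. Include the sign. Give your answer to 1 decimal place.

-1.8%

At P_A = 19, P_B = 31.8: Q_A = 2420.6.
∂Q_A/∂P_B = 7.
ε = (∂Q_A/∂P_B)(P_B/Q_A) = 7.0000 × 31.8/2420.6 ≈ 0.092.
%ΔQ_A ≈ ε × %ΔP_B = 0.092 × (-19.6%) = -1.8%.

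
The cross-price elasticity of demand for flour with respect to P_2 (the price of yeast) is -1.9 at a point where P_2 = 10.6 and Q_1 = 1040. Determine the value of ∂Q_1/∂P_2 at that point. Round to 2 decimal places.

-186.42

ε = (∂Q_1/∂P_2)·(P_2/Q_1) ⇒ ∂Q_1/∂P_2 = ε·Q_1/P_2 = -1.9 × 1040/10.6 ≈ -186.42.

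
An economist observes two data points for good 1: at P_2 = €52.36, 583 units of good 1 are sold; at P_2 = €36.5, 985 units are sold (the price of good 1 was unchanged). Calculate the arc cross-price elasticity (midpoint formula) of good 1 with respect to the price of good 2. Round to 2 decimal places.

ΔQ_1 = 985 − 583 = 402; ΔP_2 = 36.5 − 52.36 = -15.86.
Midpoints: Q̄_1 = 784.0, P̄_2 = 44.43.
ε = (ΔQ_1/Q̄_1)/(ΔP_2/P̄_2) = (402/784.0)/(-15.86/44.43) ≈ -1.44.
ε < 0: good 1 and good 2 are complements.

-1.44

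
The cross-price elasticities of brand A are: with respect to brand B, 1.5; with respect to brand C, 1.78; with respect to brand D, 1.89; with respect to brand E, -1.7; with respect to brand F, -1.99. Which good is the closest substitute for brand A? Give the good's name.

Substitutes have ε > 0. Among the positive values, 1.89 (brand D) is largest.

brand D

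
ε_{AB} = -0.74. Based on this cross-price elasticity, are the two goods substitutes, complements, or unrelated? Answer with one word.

complements

ε = -0.74 < 0, so a higher price of good B lowers demand for good A: complements.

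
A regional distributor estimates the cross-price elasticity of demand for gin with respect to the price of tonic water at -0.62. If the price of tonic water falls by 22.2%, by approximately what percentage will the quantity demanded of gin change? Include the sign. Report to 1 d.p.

13.8%

%ΔQ ≈ ε × %ΔP of tonic water = -0.62 × (-22.2%) = 13.8%.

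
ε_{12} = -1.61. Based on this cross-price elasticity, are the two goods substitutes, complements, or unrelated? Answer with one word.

complements

ε = -1.61 < 0, so a higher price of good 2 lowers demand for good 1: complements.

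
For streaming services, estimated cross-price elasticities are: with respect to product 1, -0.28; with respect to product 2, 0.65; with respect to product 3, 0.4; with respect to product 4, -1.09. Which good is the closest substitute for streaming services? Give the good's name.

Substitutes have ε > 0. Among the positive values, 0.65 (product 2) is largest.

product 2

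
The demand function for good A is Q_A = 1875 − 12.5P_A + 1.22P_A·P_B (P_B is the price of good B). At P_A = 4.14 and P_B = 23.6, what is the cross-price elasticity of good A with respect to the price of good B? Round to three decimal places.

At P_A = 4.14 and P_B = 23.6: Q_A = 1942.449.
∂Q_A/∂P_B = 1.22P_A = 1.22(4.14) = 5.0508.
ε = (∂Q_A/∂P_B)(P_B/Q_A) = 5.0508 × (23.6/1942.449) ≈ 0.061.
ε > 0: substitutes.

0.061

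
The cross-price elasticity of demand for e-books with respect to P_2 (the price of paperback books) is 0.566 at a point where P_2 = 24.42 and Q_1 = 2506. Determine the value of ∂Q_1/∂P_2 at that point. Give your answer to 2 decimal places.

ε = (∂Q_1/∂P_2)·(P_2/Q_1) ⇒ ∂Q_1/∂P_2 = ε·Q_1/P_2 = 0.566 × 2506/24.42 ≈ 58.08.

58.08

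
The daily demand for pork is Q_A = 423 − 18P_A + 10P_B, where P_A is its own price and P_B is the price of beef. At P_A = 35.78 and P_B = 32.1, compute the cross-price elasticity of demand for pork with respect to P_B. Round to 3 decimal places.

At P_A = 35.78 and P_B = 32.1: Q_A = 99.96.
∂Q_A/∂P_B = 10.
ε = (∂Q_A/∂P_B)(P_B/Q_A) = 10 × (32.1/99.96) ≈ 3.211.
Since ε > 0, pork and beef are substitutes.

3.211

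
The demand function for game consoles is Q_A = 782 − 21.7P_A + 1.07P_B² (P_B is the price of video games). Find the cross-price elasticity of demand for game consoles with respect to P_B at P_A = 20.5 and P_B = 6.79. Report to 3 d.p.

At P_A = 20.5 and P_B = 6.79: Q_A = 386.481.
∂Q_A/∂P_B = 2.14P_B = 2.14(6.79) = 14.5306.
ε = (∂Q_A/∂P_B)(P_B/Q_A) = 14.5306 × (6.79/386.481) ≈ 0.255.

0.255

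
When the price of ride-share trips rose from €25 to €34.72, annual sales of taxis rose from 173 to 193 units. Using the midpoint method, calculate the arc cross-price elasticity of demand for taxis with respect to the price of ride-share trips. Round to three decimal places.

0.336

ΔQ_A = 193 − 173 = 20; ΔP_B = 34.72 − 25 = 9.72.
Midpoints: Q̄_A = 183.0, P̄_B = 29.86.
ε = (ΔQ_A/Q̄_A)/(ΔP_B/P̄_B) = (20/183.0)/(9.72/29.86) ≈ 0.336.
ε > 0: taxis and ride-share trips are substitutes.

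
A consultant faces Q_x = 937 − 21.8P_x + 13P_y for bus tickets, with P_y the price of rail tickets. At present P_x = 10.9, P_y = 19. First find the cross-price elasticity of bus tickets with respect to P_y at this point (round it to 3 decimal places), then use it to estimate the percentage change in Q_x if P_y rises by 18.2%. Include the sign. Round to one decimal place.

At P_x = 10.9, P_y = 19: Q_x = 946.38.
∂Q_x/∂P_y = 13.
ε = (∂Q_x/∂P_y)(P_y/Q_x) = 13.0000 × 19/946.38 ≈ 0.261.
%ΔQ_x ≈ ε × %ΔP_y = 0.261 × (18.2%) = 4.8%.

4.8%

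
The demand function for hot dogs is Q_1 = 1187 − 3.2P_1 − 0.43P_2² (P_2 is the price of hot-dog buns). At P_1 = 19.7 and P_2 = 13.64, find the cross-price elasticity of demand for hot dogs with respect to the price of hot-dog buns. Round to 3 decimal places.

-0.153

At P_1 = 19.7 and P_2 = 13.64: Q_1 = 1043.959.
∂Q_1/∂P_2 = -0.86P_2 = -0.86(13.64) = -11.7304.
ε = (∂Q_1/∂P_2)(P_2/Q_1) = -11.7304 × (13.64/1043.959) ≈ -0.153.
ε < 0: complements.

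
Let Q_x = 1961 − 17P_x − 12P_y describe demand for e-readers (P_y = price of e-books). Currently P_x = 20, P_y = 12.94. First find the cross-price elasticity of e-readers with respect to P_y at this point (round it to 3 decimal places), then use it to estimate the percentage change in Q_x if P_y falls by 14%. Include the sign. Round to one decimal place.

1.5%

At P_x = 20, P_y = 12.94: Q_x = 1465.72.
∂Q_x/∂P_y = -12.
ε = (∂Q_x/∂P_y)(P_y/Q_x) = -12.0000 × 12.94/1465.72 ≈ -0.106.
%ΔQ_x ≈ ε × %ΔP_y = -0.106 × (-14%) = 1.5%.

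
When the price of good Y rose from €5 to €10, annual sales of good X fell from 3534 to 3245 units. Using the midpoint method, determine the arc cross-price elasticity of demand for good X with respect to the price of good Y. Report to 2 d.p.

-0.13

ΔQ_X = 3245 − 3534 = -289; ΔP_Y = 10 − 5 = 5.
Midpoints: Q̄_X = 3389.5, P̄_Y = 7.50.
ε = (ΔQ_X/Q̄_X)/(ΔP_Y/P̄_Y) = (-289/3389.5)/(5/7.50) ≈ -0.13.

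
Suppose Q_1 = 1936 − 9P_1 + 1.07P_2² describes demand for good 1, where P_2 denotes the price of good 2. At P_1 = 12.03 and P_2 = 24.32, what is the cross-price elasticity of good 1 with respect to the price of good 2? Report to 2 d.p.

At P_1 = 12.03 and P_2 = 24.32: Q_1 = 2460.595.
∂Q_1/∂P_2 = 2.14P_2 = 2.14(24.32) = 52.0448.
ε = (∂Q_1/∂P_2)(P_2/Q_1) = 52.0448 × (24.32/2460.595) ≈ 0.51.

0.51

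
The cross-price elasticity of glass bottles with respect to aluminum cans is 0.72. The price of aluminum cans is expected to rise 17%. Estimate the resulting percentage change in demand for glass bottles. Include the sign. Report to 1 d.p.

%ΔQ ≈ ε × %ΔP of aluminum cans = 0.72 × (17%) = 12.2%.

12.2%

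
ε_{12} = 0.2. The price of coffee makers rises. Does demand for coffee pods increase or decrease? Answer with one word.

increase

ε > 0 and the price of coffee makers rises, so the quantity of coffee pods moves in the same direction: it increases.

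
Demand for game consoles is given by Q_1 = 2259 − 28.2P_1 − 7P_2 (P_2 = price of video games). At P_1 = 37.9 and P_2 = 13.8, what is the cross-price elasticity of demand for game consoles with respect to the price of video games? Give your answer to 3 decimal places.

At P_1 = 37.9 and P_2 = 13.8: Q_1 = 1093.62.
∂Q_1/∂P_2 = -7.
ε = (∂Q_1/∂P_2)(P_2/Q_1) = -7 × (13.8/1093.62) ≈ -0.088.

-0.088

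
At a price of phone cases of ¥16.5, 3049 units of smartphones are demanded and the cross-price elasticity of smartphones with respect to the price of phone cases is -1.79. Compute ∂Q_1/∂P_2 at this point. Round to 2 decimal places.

ε = (∂Q_1/∂P_2)·(P_2/Q_1) ⇒ ∂Q_1/∂P_2 = ε·Q_1/P_2 = -1.79 × 3049/16.5 ≈ -330.77.

-330.77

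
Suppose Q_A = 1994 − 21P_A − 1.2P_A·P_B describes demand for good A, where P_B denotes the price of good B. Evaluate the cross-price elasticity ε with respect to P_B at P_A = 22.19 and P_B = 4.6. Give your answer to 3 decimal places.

At P_A = 22.19 and P_B = 4.6: Q_A = 1405.521.
∂Q_A/∂P_B = -1.2P_A = -1.2(22.19) = -26.6280.
ε = (∂Q_A/∂P_B)(P_B/Q_A) = -26.6280 × (4.6/1405.521) ≈ -0.087.

-0.087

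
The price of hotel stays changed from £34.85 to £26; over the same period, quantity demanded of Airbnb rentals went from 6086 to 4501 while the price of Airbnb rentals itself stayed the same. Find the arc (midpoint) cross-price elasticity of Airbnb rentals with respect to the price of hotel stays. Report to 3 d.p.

1.029

ΔQ_A = 4501 − 6086 = -1585; ΔP_B = 26 − 34.85 = -8.85.
Midpoints: Q̄_A = 5293.5, P̄_B = 30.43.
ε = (ΔQ_A/Q̄_A)/(ΔP_B/P̄_B) = (-1585/5293.5)/(-8.85/30.43) ≈ 1.029.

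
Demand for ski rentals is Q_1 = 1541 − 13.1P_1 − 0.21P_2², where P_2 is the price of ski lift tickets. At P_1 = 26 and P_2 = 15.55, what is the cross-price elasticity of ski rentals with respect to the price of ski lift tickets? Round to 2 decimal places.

At P_1 = 26 and P_2 = 15.55: Q_1 = 1149.621.
∂Q_1/∂P_2 = -0.42P_2 = -0.42(15.55) = -6.5310.
ε = (∂Q_1/∂P_2)(P_2/Q_1) = -6.5310 × (15.55/1149.621) ≈ -0.09.
ε < 0: complements.

-0.09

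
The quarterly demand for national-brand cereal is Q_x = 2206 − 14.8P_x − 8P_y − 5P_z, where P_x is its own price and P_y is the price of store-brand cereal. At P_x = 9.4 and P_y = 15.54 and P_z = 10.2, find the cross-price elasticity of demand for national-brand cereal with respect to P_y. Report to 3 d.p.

At P_x = 9.4 and P_y = 15.54 and P_z = 10.2: Q_x = 1891.56.
∂Q_x/∂P_y = -8.
ε = (∂Q_x/∂P_y)(P_y/Q_x) = -8 × (15.54/1891.56) ≈ -0.066.

-0.066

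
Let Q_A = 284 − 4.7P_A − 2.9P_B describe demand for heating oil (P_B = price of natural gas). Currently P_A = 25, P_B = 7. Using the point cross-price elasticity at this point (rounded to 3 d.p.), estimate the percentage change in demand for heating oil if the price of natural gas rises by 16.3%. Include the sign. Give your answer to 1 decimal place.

At P_A = 25, P_B = 7: Q_A = 146.2.
∂Q_A/∂P_B = -2.9.
ε = (∂Q_A/∂P_B)(P_B/Q_A) = -2.9000 × 7/146.2 ≈ -0.139.
%ΔQ_A ≈ ε × %ΔP_B = -0.139 × (16.3%) = -2.3%.

-2.3%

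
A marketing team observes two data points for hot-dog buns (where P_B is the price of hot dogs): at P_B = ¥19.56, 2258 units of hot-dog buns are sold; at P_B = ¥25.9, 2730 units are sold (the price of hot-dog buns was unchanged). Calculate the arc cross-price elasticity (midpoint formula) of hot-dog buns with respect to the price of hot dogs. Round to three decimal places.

0.679

ΔQ_A = 2730 − 2258 = 472; ΔP_B = 25.9 − 19.56 = 6.34.
Midpoints: Q̄_A = 2494.0, P̄_B = 22.73.
ε = (ΔQ_A/Q̄_A)/(ΔP_B/P̄_B) = (472/2494.0)/(6.34/22.73) ≈ 0.679.
ε > 0: hot-dog buns and hot dogs are substitutes.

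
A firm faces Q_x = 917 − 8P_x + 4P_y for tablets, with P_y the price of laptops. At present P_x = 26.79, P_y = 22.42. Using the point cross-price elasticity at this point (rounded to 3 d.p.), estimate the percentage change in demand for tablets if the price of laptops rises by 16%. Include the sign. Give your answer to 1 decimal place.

At P_x = 26.79, P_y = 22.42: Q_x = 792.36.
∂Q_x/∂P_y = 4.
ε = (∂Q_x/∂P_y)(P_y/Q_x) = 4.0000 × 22.42/792.36 ≈ 0.113.
%ΔQ_x ≈ ε × %ΔP_y = 0.113 × (16%) = 1.8%.

1.8%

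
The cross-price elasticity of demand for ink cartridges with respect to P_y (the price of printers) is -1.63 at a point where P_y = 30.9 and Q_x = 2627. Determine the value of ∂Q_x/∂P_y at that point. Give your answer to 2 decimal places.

-138.58

ε = (∂Q_x/∂P_y)·(P_y/Q_x) ⇒ ∂Q_x/∂P_y = ε·Q_x/P_y = -1.63 × 2627/30.9 ≈ -138.58.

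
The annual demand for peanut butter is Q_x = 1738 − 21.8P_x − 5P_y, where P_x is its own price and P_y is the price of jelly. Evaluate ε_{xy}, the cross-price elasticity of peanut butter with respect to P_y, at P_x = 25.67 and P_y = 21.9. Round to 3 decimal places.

At P_x = 25.67 and P_y = 21.9: Q_x = 1068.894.
∂Q_x/∂P_y = -5.
ε = (∂Q_x/∂P_y)(P_y/Q_x) = -5 × (21.9/1068.894) ≈ -0.102.

-0.102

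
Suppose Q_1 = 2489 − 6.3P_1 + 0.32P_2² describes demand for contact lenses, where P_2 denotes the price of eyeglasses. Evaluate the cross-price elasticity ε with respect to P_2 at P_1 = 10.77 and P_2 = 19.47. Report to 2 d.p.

0.10

At P_1 = 10.77 and P_2 = 19.47: Q_1 = 2542.455.
∂Q_1/∂P_2 = 0.64P_2 = 0.64(19.47) = 12.4608.
ε = (∂Q_1/∂P_2)(P_2/Q_1) = 12.4608 × (19.47/2542.455) ≈ 0.10.
ε > 0: substitutes.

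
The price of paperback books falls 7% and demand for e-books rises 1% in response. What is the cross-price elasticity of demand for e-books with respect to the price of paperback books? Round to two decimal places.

-0.14

ε = (%ΔQ of e-books) / (%ΔP of paperback books) = (1%) / (-7%) ≈ -0.14.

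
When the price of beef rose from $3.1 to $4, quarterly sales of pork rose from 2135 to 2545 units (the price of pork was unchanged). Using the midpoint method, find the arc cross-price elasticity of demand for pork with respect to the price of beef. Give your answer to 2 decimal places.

0.69

ΔQ_A = 2545 − 2135 = 410; ΔP_B = 4 − 3.1 = 0.9.
Midpoints: Q̄_A = 2340.0, P̄_B = 3.55.
ε = (ΔQ_A/Q̄_A)/(ΔP_B/P̄_B) = (410/2340.0)/(0.9/3.55) ≈ 0.69.
ε > 0: pork and beef are substitutes.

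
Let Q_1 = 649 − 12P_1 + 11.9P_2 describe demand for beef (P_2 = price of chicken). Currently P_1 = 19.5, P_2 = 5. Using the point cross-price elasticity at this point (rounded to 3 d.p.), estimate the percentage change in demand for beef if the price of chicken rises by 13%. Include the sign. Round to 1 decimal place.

At P_1 = 19.5, P_2 = 5: Q_1 = 474.5.
∂Q_1/∂P_2 = 11.9.
ε = (∂Q_1/∂P_2)(P_2/Q_1) = 11.9000 × 5/474.5 ≈ 0.125.
%ΔQ_1 ≈ ε × %ΔP_2 = 0.125 × (13%) = 1.6%.

1.6%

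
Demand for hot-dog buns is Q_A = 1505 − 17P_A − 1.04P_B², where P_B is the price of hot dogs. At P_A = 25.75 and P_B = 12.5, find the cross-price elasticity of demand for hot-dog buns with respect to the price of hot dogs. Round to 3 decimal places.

At P_A = 25.75 and P_B = 12.5: Q_A = 904.75.
∂Q_A/∂P_B = -2.08P_B = -2.08(12.5) = -26.0000.
ε = (∂Q_A/∂P_B)(P_B/Q_A) = -26.0000 × (12.5/904.75) ≈ -0.359.
ε < 0: complements.

-0.359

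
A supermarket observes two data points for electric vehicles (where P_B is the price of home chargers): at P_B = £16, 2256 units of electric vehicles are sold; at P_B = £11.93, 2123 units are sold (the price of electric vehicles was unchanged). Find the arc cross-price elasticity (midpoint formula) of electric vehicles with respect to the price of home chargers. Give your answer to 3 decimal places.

0.208

ΔQ_A = 2123 − 2256 = -133; ΔP_B = 11.93 − 16 = -4.07.
Midpoints: Q̄_A = 2189.5, P̄_B = 13.96.
ε = (ΔQ_A/Q̄_A)/(ΔP_B/P̄_B) = (-133/2189.5)/(-4.07/13.96) ≈ 0.208.
ε > 0: electric vehicles and home chargers are substitutes.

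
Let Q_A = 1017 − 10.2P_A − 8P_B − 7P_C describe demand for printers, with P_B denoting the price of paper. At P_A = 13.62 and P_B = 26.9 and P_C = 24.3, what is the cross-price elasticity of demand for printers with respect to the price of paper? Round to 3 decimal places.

At P_A = 13.62 and P_B = 26.9 and P_C = 24.3: Q_A = 492.776.
∂Q_A/∂P_B = -8.
ε = (∂Q_A/∂P_B)(P_B/Q_A) = -8 × (26.9/492.776) ≈ -0.437.

-0.437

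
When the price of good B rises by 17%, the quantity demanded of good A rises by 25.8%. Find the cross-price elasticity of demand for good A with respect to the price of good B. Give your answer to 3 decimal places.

1.518

ε = (%ΔQ of good A) / (%ΔP of good B) = (25.8%) / (17%) ≈ 1.518.
Positive cross-price elasticity: substitutes.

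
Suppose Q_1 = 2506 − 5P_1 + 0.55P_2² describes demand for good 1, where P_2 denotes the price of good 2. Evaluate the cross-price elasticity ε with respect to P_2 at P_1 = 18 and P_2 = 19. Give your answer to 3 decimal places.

At P_1 = 18 and P_2 = 19: Q_1 = 2614.55.
∂Q_1/∂P_2 = 1.1P_2 = 1.1(19) = 20.9000.
ε = (∂Q_1/∂P_2)(P_2/Q_1) = 20.9000 × (19/2614.55) ≈ 0.152.
ε > 0: substitutes.

0.152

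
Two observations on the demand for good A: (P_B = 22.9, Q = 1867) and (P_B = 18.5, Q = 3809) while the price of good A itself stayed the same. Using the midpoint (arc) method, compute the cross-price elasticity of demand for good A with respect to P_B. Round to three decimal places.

-3.219

ΔQ_A = 3809 − 1867 = 1942; ΔP_B = 18.5 − 22.9 = -4.4.
Midpoints: Q̄_A = 2838.0, P̄_B = 20.70.
ε = (ΔQ_A/Q̄_A)/(ΔP_B/P̄_B) = (1942/2838.0)/(-4.4/20.70) ≈ -3.219.
ε < 0: good A and good B are complements.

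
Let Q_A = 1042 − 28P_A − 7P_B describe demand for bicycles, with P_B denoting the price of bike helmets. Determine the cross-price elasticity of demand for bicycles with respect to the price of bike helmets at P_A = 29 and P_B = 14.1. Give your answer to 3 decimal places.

-0.752

At P_A = 29 and P_B = 14.1: Q_A = 131.3.
∂Q_A/∂P_B = -7.
ε = (∂Q_A/∂P_B)(P_B/Q_A) = -7 × (14.1/131.3) ≈ -0.752.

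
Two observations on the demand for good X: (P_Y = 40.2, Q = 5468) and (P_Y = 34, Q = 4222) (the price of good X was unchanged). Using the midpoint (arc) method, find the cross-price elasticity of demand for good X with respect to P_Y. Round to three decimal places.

ΔQ_X = 4222 − 5468 = -1246; ΔP_Y = 34 − 40.2 = -6.2.
Midpoints: Q̄_X = 4845.0, P̄_Y = 37.10.
ε = (ΔQ_X/Q̄_X)/(ΔP_Y/P̄_Y) = (-1246/4845.0)/(-6.2/37.10) ≈ 1.539.
ε > 0: good X and good Y are substitutes.

1.539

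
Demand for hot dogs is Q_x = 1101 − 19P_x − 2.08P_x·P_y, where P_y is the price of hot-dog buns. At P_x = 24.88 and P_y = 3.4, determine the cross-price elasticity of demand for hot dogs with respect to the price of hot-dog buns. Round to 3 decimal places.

-0.389

At P_x = 24.88 and P_y = 3.4: Q_x = 452.329.
∂Q_x/∂P_y = -2.08P_x = -2.08(24.88) = -51.7504.
ε = (∂Q_x/∂P_y)(P_y/Q_x) = -51.7504 × (3.4/452.329) ≈ -0.389.
ε < 0: complements.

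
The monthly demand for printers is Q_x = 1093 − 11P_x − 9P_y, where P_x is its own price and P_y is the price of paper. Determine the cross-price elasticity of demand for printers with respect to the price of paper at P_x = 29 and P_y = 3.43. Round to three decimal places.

At P_x = 29 and P_y = 3.43: Q_x = 743.13.
∂Q_x/∂P_y = -9.
ε = (∂Q_x/∂P_y)(P_y/Q_x) = -9 × (3.43/743.13) ≈ -0.042.

-0.042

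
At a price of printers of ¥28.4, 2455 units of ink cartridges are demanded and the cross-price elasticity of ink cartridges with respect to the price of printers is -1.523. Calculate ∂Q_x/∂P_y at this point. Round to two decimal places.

-131.65

ε = (∂Q_x/∂P_y)·(P_y/Q_x) ⇒ ∂Q_x/∂P_y = ε·Q_x/P_y = -1.523 × 2455/28.4 ≈ -131.65.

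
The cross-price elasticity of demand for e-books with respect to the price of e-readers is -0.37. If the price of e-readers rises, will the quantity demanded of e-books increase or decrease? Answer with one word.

ε < 0 and the price of e-readers rises, so the quantity of e-books moves in the opposite direction: it decreases.

decrease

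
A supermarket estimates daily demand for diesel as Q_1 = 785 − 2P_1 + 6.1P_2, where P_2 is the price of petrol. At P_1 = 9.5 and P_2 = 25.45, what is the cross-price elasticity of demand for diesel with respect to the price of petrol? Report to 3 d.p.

At P_1 = 9.5 and P_2 = 25.45: Q_1 = 921.245.
∂Q_1/∂P_2 = 6.1.
ε = (∂Q_1/∂P_2)(P_2/Q_1) = 6.1 × (25.45/921.245) ≈ 0.169.
Since ε > 0, diesel and petrol are substitutes.

0.169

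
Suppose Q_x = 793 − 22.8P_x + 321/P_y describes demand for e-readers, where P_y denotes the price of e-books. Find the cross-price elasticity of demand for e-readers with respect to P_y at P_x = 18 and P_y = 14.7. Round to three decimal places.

-0.054

At P_x = 18 and P_y = 14.7: Q_x = 404.437.
∂Q_x/∂P_y = −321/P_y² = -1.4855.
ε = (∂Q_x/∂P_y)(P_y/Q_x) = -1.4855 × (14.7/404.437) ≈ -0.054.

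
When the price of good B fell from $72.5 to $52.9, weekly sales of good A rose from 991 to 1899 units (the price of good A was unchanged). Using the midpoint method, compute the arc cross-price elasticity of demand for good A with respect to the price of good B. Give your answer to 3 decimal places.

ΔQ_A = 1899 − 991 = 908; ΔP_B = 52.9 − 72.5 = -19.6.
Midpoints: Q̄_A = 1445.0, P̄_B = 62.70.
ε = (ΔQ_A/Q̄_A)/(ΔP_B/P̄_B) = (908/1445.0)/(-19.6/62.70) ≈ -2.010.
ε < 0: good A and good B are complements.

-2.010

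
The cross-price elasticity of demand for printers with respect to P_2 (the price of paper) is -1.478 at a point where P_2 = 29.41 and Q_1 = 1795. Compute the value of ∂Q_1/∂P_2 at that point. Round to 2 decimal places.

-90.21

ε = (∂Q_1/∂P_2)·(P_2/Q_1) ⇒ ∂Q_1/∂P_2 = ε·Q_1/P_2 = -1.478 × 1795/29.41 ≈ -90.21.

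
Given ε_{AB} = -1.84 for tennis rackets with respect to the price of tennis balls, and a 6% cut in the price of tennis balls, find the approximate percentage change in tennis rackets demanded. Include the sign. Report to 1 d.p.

%ΔQ ≈ ε × %ΔP of tennis balls = -1.84 × (-6%) = 11.0%.
Demand for tennis rackets rises by about 11.0%.

11.0%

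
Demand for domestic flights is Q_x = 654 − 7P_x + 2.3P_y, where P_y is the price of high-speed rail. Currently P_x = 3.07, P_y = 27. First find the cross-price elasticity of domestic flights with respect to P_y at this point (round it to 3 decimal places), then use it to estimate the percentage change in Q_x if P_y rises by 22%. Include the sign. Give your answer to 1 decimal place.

2.0%

At P_x = 3.07, P_y = 27: Q_x = 694.61.
∂Q_x/∂P_y = 2.3.
ε = (∂Q_x/∂P_y)(P_y/Q_x) = 2.3000 × 27/694.61 ≈ 0.089.
%ΔQ_x ≈ ε × %ΔP_y = 0.089 × (22%) = 2.0%.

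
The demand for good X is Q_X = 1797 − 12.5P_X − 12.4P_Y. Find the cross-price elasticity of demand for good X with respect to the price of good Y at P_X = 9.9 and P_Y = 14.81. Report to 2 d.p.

-0.12

At P_X = 9.9 and P_Y = 14.81: Q_X = 1489.606.
∂Q_X/∂P_Y = -12.4.
ε = (∂Q_X/∂P_Y)(P_Y/Q_X) = -12.4 × (14.81/1489.606) ≈ -0.12.
Since ε < 0, good X and good Y are complements.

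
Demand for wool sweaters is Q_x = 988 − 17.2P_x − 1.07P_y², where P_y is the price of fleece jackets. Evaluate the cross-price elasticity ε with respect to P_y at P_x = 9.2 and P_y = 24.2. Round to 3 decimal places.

-6.170

At P_x = 9.2 and P_y = 24.2: Q_x = 203.125.
∂Q_x/∂P_y = -2.14P_y = -2.14(24.2) = -51.7880.
ε = (∂Q_x/∂P_y)(P_y/Q_x) = -51.7880 × (24.2/203.125) ≈ -6.170.
ε < 0: complements.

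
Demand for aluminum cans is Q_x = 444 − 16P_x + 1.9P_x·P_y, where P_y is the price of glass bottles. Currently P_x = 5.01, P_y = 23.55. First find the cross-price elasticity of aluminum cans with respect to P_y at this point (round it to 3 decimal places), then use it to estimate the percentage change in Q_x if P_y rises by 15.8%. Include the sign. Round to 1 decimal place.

At P_x = 5.01, P_y = 23.55: Q_x = 588.012.
∂Q_x/∂P_y = 1.9P_x = 9.5190.
ε = (∂Q_x/∂P_y)(P_y/Q_x) = 9.5190 × 23.55/588.012 ≈ 0.381.
%ΔQ_x ≈ ε × %ΔP_y = 0.381 × (15.8%) = 6.0%.

6.0%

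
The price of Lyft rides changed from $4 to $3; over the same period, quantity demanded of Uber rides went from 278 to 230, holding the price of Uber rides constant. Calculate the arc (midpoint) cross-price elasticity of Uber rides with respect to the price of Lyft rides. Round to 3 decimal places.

ΔQ_A = 230 − 278 = -48; ΔP_B = 3 − 4 = -1.
Midpoints: Q̄_A = 254.0, P̄_B = 3.50.
ε = (ΔQ_A/Q̄_A)/(ΔP_B/P̄_B) = (-48/254.0)/(-1/3.50) ≈ 0.661.
ε > 0: Uber rides and Lyft rides are substitutes.

0.661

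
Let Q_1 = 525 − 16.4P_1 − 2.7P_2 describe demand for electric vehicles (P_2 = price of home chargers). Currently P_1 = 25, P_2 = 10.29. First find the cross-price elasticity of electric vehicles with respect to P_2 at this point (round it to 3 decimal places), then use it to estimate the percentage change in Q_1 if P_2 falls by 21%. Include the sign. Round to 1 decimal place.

At P_1 = 25, P_2 = 10.29: Q_1 = 87.217.
∂Q_1/∂P_2 = -2.7.
ε = (∂Q_1/∂P_2)(P_2/Q_1) = -2.7000 × 10.29/87.217 ≈ -0.319.
%ΔQ_1 ≈ ε × %ΔP_2 = -0.319 × (-21%) = 6.7%.

6.7%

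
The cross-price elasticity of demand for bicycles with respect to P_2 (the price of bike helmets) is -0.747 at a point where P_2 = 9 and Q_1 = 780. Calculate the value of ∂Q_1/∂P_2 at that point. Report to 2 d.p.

ε = (∂Q_1/∂P_2)·(P_2/Q_1) ⇒ ∂Q_1/∂P_2 = ε·Q_1/P_2 = -0.747 × 780/9 ≈ -64.74.

-64.74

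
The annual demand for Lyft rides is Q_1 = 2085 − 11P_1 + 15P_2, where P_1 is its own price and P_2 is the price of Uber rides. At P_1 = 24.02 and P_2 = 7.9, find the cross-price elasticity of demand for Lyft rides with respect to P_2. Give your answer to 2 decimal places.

0.06

At P_1 = 24.02 and P_2 = 7.9: Q_1 = 1939.28.
∂Q_1/∂P_2 = 15.
ε = (∂Q_1/∂P_2)(P_2/Q_1) = 15 × (7.9/1939.28) ≈ 0.06.
Since ε > 0, Lyft rides and Uber rides are substitutes.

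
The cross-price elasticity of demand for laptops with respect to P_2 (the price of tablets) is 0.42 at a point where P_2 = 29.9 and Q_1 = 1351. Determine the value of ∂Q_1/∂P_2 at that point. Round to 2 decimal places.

ε = (∂Q_1/∂P_2)·(P_2/Q_1) ⇒ ∂Q_1/∂P_2 = ε·Q_1/P_2 = 0.42 × 1351/29.9 ≈ 18.98.

18.98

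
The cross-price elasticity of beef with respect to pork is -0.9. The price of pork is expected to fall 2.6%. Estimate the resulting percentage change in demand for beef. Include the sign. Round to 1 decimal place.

%ΔQ ≈ ε × %ΔP of pork = -0.9 × (-2.6%) = 2.3%.
Demand for beef rises by about 2.3%.

2.3%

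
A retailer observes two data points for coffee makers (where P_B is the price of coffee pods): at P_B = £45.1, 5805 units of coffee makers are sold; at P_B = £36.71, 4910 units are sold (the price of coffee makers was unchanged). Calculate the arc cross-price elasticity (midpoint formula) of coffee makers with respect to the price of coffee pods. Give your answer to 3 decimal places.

ΔQ_A = 4910 − 5805 = -895; ΔP_B = 36.71 − 45.1 = -8.39.
Midpoints: Q̄_A = 5357.5, P̄_B = 40.91.
ε = (ΔQ_A/Q̄_A)/(ΔP_B/P̄_B) = (-895/5357.5)/(-8.39/40.91) ≈ 0.814.

0.814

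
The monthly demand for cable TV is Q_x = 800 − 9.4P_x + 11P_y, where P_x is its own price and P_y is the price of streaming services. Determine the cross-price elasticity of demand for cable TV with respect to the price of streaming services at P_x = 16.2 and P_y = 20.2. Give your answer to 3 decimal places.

At P_x = 16.2 and P_y = 20.2: Q_x = 869.92.
∂Q_x/∂P_y = 11.
ε = (∂Q_x/∂P_y)(P_y/Q_x) = 11 × (20.2/869.92) ≈ 0.255.
Since ε > 0, cable TV and streaming services are substitutes.

0.255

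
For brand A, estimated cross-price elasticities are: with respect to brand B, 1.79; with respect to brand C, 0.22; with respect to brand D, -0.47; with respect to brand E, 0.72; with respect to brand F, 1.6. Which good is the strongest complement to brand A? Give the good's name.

Complements have ε < 0. The most negative value is -0.47 (brand D).

brand D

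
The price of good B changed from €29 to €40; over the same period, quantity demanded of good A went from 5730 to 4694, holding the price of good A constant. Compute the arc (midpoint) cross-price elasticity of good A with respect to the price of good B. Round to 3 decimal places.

ΔQ_A = 4694 − 5730 = -1036; ΔP_B = 40 − 29 = 11.
Midpoints: Q̄_A = 5212.0, P̄_B = 34.50.
ε = (ΔQ_A/Q̄_A)/(ΔP_B/P̄_B) = (-1036/5212.0)/(11/34.50) ≈ -0.623.

-0.623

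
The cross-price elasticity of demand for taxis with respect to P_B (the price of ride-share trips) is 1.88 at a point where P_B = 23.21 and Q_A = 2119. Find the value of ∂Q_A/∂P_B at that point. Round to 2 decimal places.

ε = (∂Q_A/∂P_B)·(P_B/Q_A) ⇒ ∂Q_A/∂P_B = ε·Q_A/P_B = 1.88 × 2119/23.21 ≈ 171.64.

171.64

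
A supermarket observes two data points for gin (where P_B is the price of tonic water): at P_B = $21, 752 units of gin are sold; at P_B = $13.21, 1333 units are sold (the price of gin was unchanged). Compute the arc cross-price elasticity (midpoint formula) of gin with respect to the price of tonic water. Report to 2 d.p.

-1.22

ΔQ_A = 1333 − 752 = 581; ΔP_B = 13.21 − 21 = -7.79.
Midpoints: Q̄_A = 1042.5, P̄_B = 17.11.
ε = (ΔQ_A/Q̄_A)/(ΔP_B/P̄_B) = (581/1042.5)/(-7.79/17.11) ≈ -1.22.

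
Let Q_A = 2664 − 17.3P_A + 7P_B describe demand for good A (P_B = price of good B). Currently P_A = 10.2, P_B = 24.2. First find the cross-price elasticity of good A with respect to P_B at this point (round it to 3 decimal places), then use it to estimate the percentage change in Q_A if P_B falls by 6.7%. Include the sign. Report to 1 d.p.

-0.4%

At P_A = 10.2, P_B = 24.2: Q_A = 2656.94.
∂Q_A/∂P_B = 7.
ε = (∂Q_A/∂P_B)(P_B/Q_A) = 7.0000 × 24.2/2656.94 ≈ 0.064.
%ΔQ_A ≈ ε × %ΔP_B = 0.064 × (-6.7%) = -0.4%.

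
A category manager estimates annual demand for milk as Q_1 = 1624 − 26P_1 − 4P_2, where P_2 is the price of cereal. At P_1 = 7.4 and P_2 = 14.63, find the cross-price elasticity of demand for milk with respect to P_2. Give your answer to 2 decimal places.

At P_1 = 7.4 and P_2 = 14.63: Q_1 = 1373.08.
∂Q_1/∂P_2 = -4.
ε = (∂Q_1/∂P_2)(P_2/Q_1) = -4 × (14.63/1373.08) ≈ -0.04.
Since ε < 0, milk and cereal are complements.

-0.04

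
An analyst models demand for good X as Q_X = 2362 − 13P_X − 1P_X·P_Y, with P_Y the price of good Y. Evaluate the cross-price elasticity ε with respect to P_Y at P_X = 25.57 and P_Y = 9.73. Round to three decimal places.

At P_X = 25.57 and P_Y = 9.73: Q_X = 1780.794.
∂Q_X/∂P_Y = -1P_X = -1(25.57) = -25.5700.
ε = (∂Q_X/∂P_Y)(P_Y/Q_X) = -25.5700 × (9.73/1780.794) ≈ -0.140.

-0.140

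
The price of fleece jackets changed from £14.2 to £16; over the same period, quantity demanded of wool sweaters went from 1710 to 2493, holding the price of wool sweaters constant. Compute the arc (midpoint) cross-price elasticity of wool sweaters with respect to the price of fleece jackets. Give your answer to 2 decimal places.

ΔQ_A = 2493 − 1710 = 783; ΔP_B = 16 − 14.2 = 1.8.
Midpoints: Q̄_A = 2101.5, P̄_B = 15.10.
ε = (ΔQ_A/Q̄_A)/(ΔP_B/P̄_B) = (783/2101.5)/(1.8/15.10) ≈ 3.13.

3.13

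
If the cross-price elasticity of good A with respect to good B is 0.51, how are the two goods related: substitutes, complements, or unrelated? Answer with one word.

substitutes

ε = 0.51 > 0, so a higher price of good B raises demand for good A: substitutes.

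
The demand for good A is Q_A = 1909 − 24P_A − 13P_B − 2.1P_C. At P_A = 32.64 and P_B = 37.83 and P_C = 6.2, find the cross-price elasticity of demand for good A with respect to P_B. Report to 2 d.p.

At P_A = 32.64 and P_B = 37.83 and P_C = 6.2: Q_A = 620.83.
∂Q_A/∂P_B = -13.
ε = (∂Q_A/∂P_B)(P_B/Q_A) = -13 × (37.83/620.83) ≈ -0.79.
Since ε < 0, good A and good B are complements.

-0.79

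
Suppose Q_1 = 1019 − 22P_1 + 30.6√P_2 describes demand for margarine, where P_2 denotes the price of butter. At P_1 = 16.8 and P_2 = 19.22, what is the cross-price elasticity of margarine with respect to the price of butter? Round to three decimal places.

At P_1 = 16.8 and P_2 = 19.22: Q_1 = 783.552.
∂Q_1/∂P_2 = 30.6/(2√P_2) = 30.6/(2√19.22) = 3.4899.
ε = (∂Q_1/∂P_2)(P_2/Q_1) = 3.4899 × (19.22/783.552) ≈ 0.086.

0.086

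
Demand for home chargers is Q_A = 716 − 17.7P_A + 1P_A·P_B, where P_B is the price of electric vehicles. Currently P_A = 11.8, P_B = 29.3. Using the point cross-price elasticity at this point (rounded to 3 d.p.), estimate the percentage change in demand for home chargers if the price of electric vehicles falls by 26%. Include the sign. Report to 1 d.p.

At P_A = 11.8, P_B = 29.3: Q_A = 852.88.
∂Q_A/∂P_B = 1P_A = 11.8000.
ε = (∂Q_A/∂P_B)(P_B/Q_A) = 11.8000 × 29.3/852.88 ≈ 0.405.
%ΔQ_A ≈ ε × %ΔP_B = 0.405 × (-26%) = -10.5%.

-10.5%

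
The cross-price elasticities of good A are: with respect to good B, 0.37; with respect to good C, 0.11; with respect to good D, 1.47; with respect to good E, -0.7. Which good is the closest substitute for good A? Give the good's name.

Substitutes have ε > 0. Among the positive values, 1.47 (good D) is largest.

good D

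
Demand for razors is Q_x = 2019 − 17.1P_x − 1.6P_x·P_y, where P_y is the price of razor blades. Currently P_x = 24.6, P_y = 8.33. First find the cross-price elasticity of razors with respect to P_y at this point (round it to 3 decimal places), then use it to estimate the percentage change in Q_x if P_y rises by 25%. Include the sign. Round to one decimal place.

At P_x = 24.6, P_y = 8.33: Q_x = 1270.471.
∂Q_x/∂P_y = -1.6P_x = -39.3600.
ε = (∂Q_x/∂P_y)(P_y/Q_x) = -39.3600 × 8.33/1270.471 ≈ -0.258.
%ΔQ_x ≈ ε × %ΔP_y = -0.258 × (25%) = -6.5%.

-6.5%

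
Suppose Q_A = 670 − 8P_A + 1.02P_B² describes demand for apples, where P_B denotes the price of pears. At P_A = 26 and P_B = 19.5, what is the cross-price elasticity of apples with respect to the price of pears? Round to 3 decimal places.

0.913

At P_A = 26 and P_B = 19.5: Q_A = 849.855.
∂Q_A/∂P_B = 2.04P_B = 2.04(19.5) = 39.7800.
ε = (∂Q_A/∂P_B)(P_B/Q_A) = 39.7800 × (19.5/849.855) ≈ 0.913.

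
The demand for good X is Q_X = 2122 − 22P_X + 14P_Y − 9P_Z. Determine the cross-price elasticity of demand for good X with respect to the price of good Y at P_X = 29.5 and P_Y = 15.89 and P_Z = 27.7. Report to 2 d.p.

0.15

At P_X = 29.5 and P_Y = 15.89 and P_Z = 27.7: Q_X = 1446.16.
∂Q_X/∂P_Y = 14.
ε = (∂Q_X/∂P_Y)(P_Y/Q_X) = 14 × (15.89/1446.16) ≈ 0.15.
Since ε > 0, good X and good Y are substitutes.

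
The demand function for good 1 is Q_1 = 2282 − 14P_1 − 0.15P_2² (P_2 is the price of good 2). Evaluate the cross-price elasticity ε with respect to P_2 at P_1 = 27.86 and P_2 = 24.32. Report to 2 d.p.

At P_1 = 27.86 and P_2 = 24.32: Q_1 = 1803.241.
∂Q_1/∂P_2 = -0.3P_2 = -0.3(24.32) = -7.2960.
ε = (∂Q_1/∂P_2)(P_2/Q_1) = -7.2960 × (24.32/1803.241) ≈ -0.10.

-0.10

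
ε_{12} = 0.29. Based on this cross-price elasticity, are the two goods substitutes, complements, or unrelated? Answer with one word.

ε = 0.29 > 0, so a higher price of good 2 raises demand for good 1: substitutes.

substitutes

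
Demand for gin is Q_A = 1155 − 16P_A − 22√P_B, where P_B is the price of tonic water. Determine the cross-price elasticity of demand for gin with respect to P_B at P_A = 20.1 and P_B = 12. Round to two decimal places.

At P_A = 20.1 and P_B = 12: Q_A = 757.190.
∂Q_A/∂P_B = -22/(2√P_B) = -22/(2√12) = -3.1754.
ε = (∂Q_A/∂P_B)(P_B/Q_A) = -3.1754 × (12/757.190) ≈ -0.05.

-0.05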